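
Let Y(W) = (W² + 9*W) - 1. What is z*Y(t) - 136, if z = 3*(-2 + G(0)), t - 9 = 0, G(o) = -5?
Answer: -3517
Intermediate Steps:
t = 9 (t = 9 + 0 = 9)
Y(W) = -1 + W² + 9*W
z = -21 (z = 3*(-2 - 5) = 3*(-7) = -21)
z*Y(t) - 136 = -21*(-1 + 9² + 9*9) - 136 = -21*(-1 + 81 + 81) - 136 = -21*161 - 136 = -3381 - 136 = -3517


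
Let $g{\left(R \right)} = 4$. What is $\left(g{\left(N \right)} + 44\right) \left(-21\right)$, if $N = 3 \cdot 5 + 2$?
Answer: $-1008$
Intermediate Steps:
$N = 17$ ($N = 15 + 2 = 17$)
$\left(g{\left(N \right)} + 44\right) \left(-21\right) = \left(4 + 44\right) \left(-21\right) = 48 \left(-21\right) = -1008$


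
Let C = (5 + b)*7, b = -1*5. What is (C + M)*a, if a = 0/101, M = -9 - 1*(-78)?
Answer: 0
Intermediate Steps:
b = -5
M = 69 (M = -9 + 78 = 69)
a = 0 (a = 0*(1/101) = 0)
C = 0 (C = (5 - 5)*7 = 0*7 = 0)
(C + M)*a = (0 + 69)*0 = 69*0 = 0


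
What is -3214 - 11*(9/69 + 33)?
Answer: -82304/23 ≈ -3578.4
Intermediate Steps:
-3214 - 11*(9/69 + 33) = -3214 - 11*(9*(1/69) + 33) = -3214 - 11*(3/23 + 33) = -3214 - 11*762/23 = -3214 - 1*8382/23 = -3214 - 8382/23 = -82304/23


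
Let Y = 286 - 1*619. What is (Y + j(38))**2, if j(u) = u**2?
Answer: 1234321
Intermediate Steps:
Y = -333 (Y = 286 - 619 = -333)
(Y + j(38))**2 = (-333 + 38**2)**2 = (-333 + 1444)**2 = 1111**2 = 1234321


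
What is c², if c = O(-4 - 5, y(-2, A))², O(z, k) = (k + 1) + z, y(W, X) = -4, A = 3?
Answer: 20736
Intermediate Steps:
O(z, k) = 1 + k + z (O(z, k) = (1 + k) + z = 1 + k + z)
c = 144 (c = (1 - 4 + (-4 - 5))² = (1 - 4 - 9)² = (-12)² = 144)
c² = 144² = 20736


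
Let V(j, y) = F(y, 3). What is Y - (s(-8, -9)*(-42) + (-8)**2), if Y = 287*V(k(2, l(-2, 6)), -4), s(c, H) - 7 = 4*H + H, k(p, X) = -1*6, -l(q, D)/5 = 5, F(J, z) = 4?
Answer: -512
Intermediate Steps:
l(q, D) = -25 (l(q, D) = -5*5 = -25)
k(p, X) = -6
V(j, y) = 4
s(c, H) = 7 + 5*H (s(c, H) = 7 + (4*H + H) = 7 + 5*H)
Y = 1148 (Y = 287*4 = 1148)
Y - (s(-8, -9)*(-42) + (-8)**2) = 1148 - ((7 + 5*(-9))*(-42) + (-8)**2) = 1148 - ((7 - 45)*(-42) + 64) = 1148 - (-38*(-42) + 64) = 1148 - (1596 + 64) = 1148 - 1*1660 = 1148 - 1660 = -512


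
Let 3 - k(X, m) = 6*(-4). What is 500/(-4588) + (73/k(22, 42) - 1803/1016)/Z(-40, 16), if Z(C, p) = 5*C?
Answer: -715033589/6292900800 ≈ -0.11363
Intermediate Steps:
k(X, m) = 27 (k(X, m) = 3 - 6*(-4) = 3 - 1*(-24) = 3 + 24 = 27)
500/(-4588) + (73/k(22, 42) - 1803/1016)/Z(-40, 16) = 500/(-4588) + (73/27 - 1803/1016)/((5*(-40))) = 500*(-1/4588) + (73*(1/27) - 1803*1/1016)/(-200) = -125/1147 + (73/27 - 1803/1016)*(-1/200) = -125/1147 + (25487/27432)*(-1/200) = -125/1147 - 25487/5486400 = -715033589/6292900800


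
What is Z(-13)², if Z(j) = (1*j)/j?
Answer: 1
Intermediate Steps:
Z(j) = 1 (Z(j) = j/j = 1)
Z(-13)² = 1² = 1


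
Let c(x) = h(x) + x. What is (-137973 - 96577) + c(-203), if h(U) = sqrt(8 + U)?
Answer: -234753 + I*sqrt(195) ≈ -2.3475e+5 + 13.964*I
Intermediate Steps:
c(x) = x + sqrt(8 + x) (c(x) = sqrt(8 + x) + x = x + sqrt(8 + x))
(-137973 - 96577) + c(-203) = (-137973 - 96577) + (-203 + sqrt(8 - 203)) = -234550 + (-203 + sqrt(-195)) = -234550 + (-203 + I*sqrt(195)) = -234753 + I*sqrt(195)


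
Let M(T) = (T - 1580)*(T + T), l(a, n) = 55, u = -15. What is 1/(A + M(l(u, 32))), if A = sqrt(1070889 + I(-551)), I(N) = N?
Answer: -83875/14069496081 - sqrt(1070338)/28138992162 ≈ -5.9982e-6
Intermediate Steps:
M(T) = 2*T*(-1580 + T) (M(T) = (-1580 + T)*(2*T) = 2*T*(-1580 + T))
A = sqrt(1070338) (A = sqrt(1070889 - 551) = sqrt(1070338) ≈ 1034.6)
1/(A + M(l(u, 32))) = 1/(sqrt(1070338) + 2*55*(-1580 + 55)) = 1/(sqrt(1070338) + 2*55*(-1525)) = 1/(sqrt(1070338) - 167750) = 1/(-167750 + sqrt(1070338))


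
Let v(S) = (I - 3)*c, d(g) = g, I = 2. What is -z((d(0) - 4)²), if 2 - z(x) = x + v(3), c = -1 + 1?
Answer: 14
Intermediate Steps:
c = 0
v(S) = 0 (v(S) = (2 - 3)*0 = -1*0 = 0)
z(x) = 2 - x (z(x) = 2 - (x + 0) = 2 - x)
-z((d(0) - 4)²) = -(2 - (0 - 4)²) = -(2 - 1*(-4)²) = -(2 - 1*16) = -(2 - 16) = -1*(-14) = 14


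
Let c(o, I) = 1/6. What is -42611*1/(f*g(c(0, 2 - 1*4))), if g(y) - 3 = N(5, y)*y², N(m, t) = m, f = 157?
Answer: -1533996/17741 ≈ -86.466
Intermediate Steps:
c(o, I) = ⅙ (c(o, I) = 1*(⅙) = ⅙)
g(y) = 3 + 5*y²
-42611*1/(f*g(c(0, 2 - 1*4))) = -42611*1/(157*(3 + 5*(⅙)²)) = -42611*1/(157*(3 + 5*(1/36))) = -42611*1/(157*(3 + 5/36)) = -42611/((113/36)*157) = -42611/17741/36 = -42611*36/17741 = -1533996/17741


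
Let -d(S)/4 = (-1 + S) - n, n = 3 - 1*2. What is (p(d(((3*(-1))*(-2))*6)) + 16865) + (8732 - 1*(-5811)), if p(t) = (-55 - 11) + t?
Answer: 31206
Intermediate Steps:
n = 1 (n = 3 - 2 = 1)
d(S) = 8 - 4*S (d(S) = -4*((-1 + S) - 1*1) = -4*((-1 + S) - 1) = -4*(-2 + S) = 8 - 4*S)
p(t) = -66 + t
(p(d(((3*(-1))*(-2))*6)) + 16865) + (8732 - 1*(-5811)) = ((-66 + (8 - 4*(3*(-1))*(-2)*6)) + 16865) + (8732 - 1*(-5811)) = ((-66 + (8 - 4*(-3*(-2))*6)) + 16865) + (8732 + 5811) = ((-66 + (8 - 24*6)) + 16865) + 14543 = ((-66 + (8 - 4*36)) + 16865) + 14543 = ((-66 + (8 - 144)) + 16865) + 14543 = ((-66 - 136) + 16865) + 14543 = (-202 + 16865) + 14543 = 16663 + 14543 = 31206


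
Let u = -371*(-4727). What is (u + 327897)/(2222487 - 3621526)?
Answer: -2081614/1399039 ≈ -1.4879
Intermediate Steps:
u = 1753717
(u + 327897)/(2222487 - 3621526) = (1753717 + 327897)/(2222487 - 3621526) = 2081614/(-1399039) = 2081614*(-1/1399039) = -2081614/1399039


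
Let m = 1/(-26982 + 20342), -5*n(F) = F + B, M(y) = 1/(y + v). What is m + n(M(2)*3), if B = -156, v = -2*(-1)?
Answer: 206171/6640 ≈ 31.050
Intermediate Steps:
v = 2
M(y) = 1/(2 + y) (M(y) = 1/(y + 2) = 1/(2 + y))
n(F) = 156/5 - F/5 (n(F) = -(F - 156)/5 = -(-156 + F)/5 = 156/5 - F/5)
m = -1/6640 (m = 1/(-6640) = -1/6640 ≈ -0.00015060)
m + n(M(2)*3) = -1/6640 + (156/5 - 3/(5*(2 + 2))) = -1/6640 + (156/5 - 3/(5*4)) = -1/6640 + (156/5 - 3/20) = -1/6640 + 621/20 = 206171/6640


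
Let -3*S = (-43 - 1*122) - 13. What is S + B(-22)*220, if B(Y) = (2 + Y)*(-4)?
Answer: 52978/3 ≈ 17659.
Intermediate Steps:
B(Y) = -8 - 4*Y
S = 178/3 (S = -((-43 - 1*122) - 13)/3 = -((-43 - 122) - 13)/3 = -(-165 - 13)/3 = -⅓*(-178) = 178/3 ≈ 59.333)
S + B(-22)*220 = 178/3 + (-8 - 4*(-22))*220 = 178/3 + (-8 + 88)*220 = 178/3 + 80*220 = 178/3 + 17600 = 52978/3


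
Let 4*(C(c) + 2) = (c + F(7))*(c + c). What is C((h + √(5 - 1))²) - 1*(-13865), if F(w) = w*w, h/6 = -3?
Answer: 52903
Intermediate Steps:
h = -18 (h = 6*(-3) = -18)
F(w) = w²
C(c) = -2 + c*(49 + c)/2 (C(c) = -2 + ((c + 7²)*(c + c))/4 = -2 + ((c + 49)*(2*c))/4 = -2 + ((49 + c)*(2*c))/4 = -2 + (2*c*(49 + c))/4 = -2 + c*(49 + c)/2)
C((h + √(5 - 1))²) - 1*(-13865) = (-2 + ((-18 + √(5 - 1))²)²/2 + 49*(-18 + √(5 - 1))²/2) - 1*(-13865) = (-2 + ((-18 + √4)²)²/2 + 49*(-18 + √4)²/2) + 13865 = (-2 + ((-18 + 2)²)²/2 + 49*(-18 + 2)²/2) + 13865 = (-2 + ((-16)²)²/2 + (49/2)*(-16)²) + 13865 = (-2 + (½)*256² + (49/2)*256) + 13865 = (-2 + (½)*65536 + 6272) + 13865 = (-2 + 32768 + 6272) + 13865 = 39038 + 13865 = 52903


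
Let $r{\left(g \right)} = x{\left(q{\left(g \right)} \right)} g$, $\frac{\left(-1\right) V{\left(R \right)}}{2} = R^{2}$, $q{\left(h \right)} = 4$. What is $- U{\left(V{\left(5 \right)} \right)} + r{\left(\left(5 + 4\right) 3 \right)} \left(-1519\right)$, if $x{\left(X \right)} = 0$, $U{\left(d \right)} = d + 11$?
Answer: $39$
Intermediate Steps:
$V{\left(R \right)} = - 2 R^{2}$
$U{\left(d \right)} = 11 + d$
$r{\left(g \right)} = 0$ ($r{\left(g \right)} = 0 g = 0$)
$- U{\left(V{\left(5 \right)} \right)} + r{\left(\left(5 + 4\right) 3 \right)} \left(-1519\right) = - (11 - 2 \cdot 5^{2}) + 0 \left(-1519\right) = - (11 - 50) + 0 = \left(-1\right) \left(-39\right) + 0 = 39 + 0 = 39$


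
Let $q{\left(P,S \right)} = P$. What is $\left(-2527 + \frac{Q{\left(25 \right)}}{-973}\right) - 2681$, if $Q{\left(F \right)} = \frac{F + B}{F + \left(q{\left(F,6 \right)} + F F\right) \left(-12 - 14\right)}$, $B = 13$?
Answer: $- \frac{85512104962}{16419375} \approx -5208.0$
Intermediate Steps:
$Q{\left(F \right)} = \frac{13 + F}{- 26 F^{2} - 25 F}$ ($Q{\left(F \right)} = \frac{F + 13}{F + \left(F + F F\right) \left(-12 - 14\right)} = \frac{13 + F}{F + \left(F + F^{2}\right) \left(-26\right)} = \frac{13 + F}{F - \left(26 F + 26 F^{2}\right)} = \frac{13 + F}{- 26 F^{2} - 25 F}$)
$\left(-2527 + \frac{Q{\left(25 \right)}}{-973}\right) - 2681 = \left(-2527 + \frac{\frac{1}{25} \frac{1}{25 + 26 \cdot 25} \left(-13 - 25\right)}{-973}\right) - 2681 = \left(-2527 + \frac{-13 - 25}{25 \left(25 + 650\right)} \left(- \frac{1}{973}\right)\right) - 2681 = \left(-2527 + \frac{1}{25} \cdot \frac{1}{675} \left(-38\right) \left(- \frac{1}{973}\right)\right) - 2681 = \left(-2527 - - \frac{38}{16419375}\right) - 2681 = \left(-2527 + \frac{38}{16419375}\right) - 2681 = - \frac{41491760587}{16419375} - 2681 = - \frac{85512104962}{16419375}$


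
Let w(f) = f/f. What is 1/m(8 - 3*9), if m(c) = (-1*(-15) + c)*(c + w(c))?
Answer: 1/72 ≈ 0.013889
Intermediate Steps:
w(f) = 1
m(c) = (1 + c)*(15 + c) (m(c) = (-1*(-15) + c)*(c + 1) = (15 + c)*(1 + c) = (1 + c)*(15 + c))
1/m(8 - 3*9) = 1/(15 + (8 - 3*9)² + 16*(8 - 3*9)) = 1/(15 + (8 - 27)² + 16*(8 - 27)) = 1/(15 + (-19)² + 16*(-19)) = 1/(15 + 361 - 304) = 1/72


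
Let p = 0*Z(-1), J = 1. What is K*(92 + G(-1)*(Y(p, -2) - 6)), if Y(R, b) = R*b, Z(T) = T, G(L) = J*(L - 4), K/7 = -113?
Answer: -96502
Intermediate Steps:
K = -791 (K = 7*(-113) = -791)
G(L) = -4 + L (G(L) = 1*(L - 4) = 1*(-4 + L) = -4 + L)
p = 0 (p = 0*(-1) = 0)
K*(92 + G(-1)*(Y(p, -2) - 6)) = -791*(92 + (-4 - 1)*(0*(-2) - 6)) = -791*(92 - 5*(0 - 6)) = -791*(92 - 5*(-6)) = -791*(92 + 30) = -791*122 = -96502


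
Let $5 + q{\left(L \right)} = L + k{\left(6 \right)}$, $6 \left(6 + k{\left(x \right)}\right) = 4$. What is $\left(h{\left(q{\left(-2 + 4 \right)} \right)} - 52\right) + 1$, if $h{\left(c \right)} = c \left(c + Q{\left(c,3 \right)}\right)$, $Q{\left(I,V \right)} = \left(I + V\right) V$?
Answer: $\frac{1366}{9} \approx 151.78$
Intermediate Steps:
$k{\left(x \right)} = - \frac{16}{3}$ ($k{\left(x \right)} = -6 + \frac{1}{6} \cdot 4 = -6 + \frac{2}{3} = - \frac{16}{3}$)
$Q{\left(I,V \right)} = V \left(I + V\right)$
$q{\left(L \right)} = - \frac{31}{3} + L$ ($q{\left(L \right)} = -5 + \left(L - \frac{16}{3}\right) = -5 + \left(- \frac{16}{3} + L\right) = - \frac{31}{3} + L$)
$h{\left(c \right)} = c \left(9 + 4 c\right)$ ($h{\left(c \right)} = c \left(c + 3 \left(c + 3\right)\right) = c \left(c + 3 \left(3 + c\right)\right) = c \left(c + \left(9 + 3 c\right)\right) = c \left(9 + 4 c\right)$)
$\left(h{\left(q{\left(-2 + 4 \right)} \right)} - 52\right) + 1 = \left(\left(- \frac{31}{3} + \left(-2 + 4\right)\right) \left(9 + 4 \left(- \frac{31}{3} + \left(-2 + 4\right)\right)\right) - 52\right) + 1 = \left(\left(- \frac{31}{3} + 2\right) \left(9 + 4 \left(- \frac{31}{3} + 2\right)\right) - 52\right) + 1 = \left(- \frac{25 \left(9 + 4 \left(- \frac{25}{3}\right)\right)}{3} - 52\right) + 1 = \left(- \frac{25 \left(9 - \frac{100}{3}\right)}{3} - 52\right) + 1 = \left(\left(- \frac{25}{3}\right) \left(- \frac{73}{3}\right) - 52\right) + 1 = \left(\frac{1825}{9} - 52\right) + 1 = \frac{1357}{9} + 1 = \frac{1366}{9}$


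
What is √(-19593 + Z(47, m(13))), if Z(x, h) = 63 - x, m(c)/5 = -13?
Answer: I*√19577 ≈ 139.92*I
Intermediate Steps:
m(c) = -65 (m(c) = 5*(-13) = -65)
√(-19593 + Z(47, m(13))) = √(-19593 + (63 - 1*47)) = √(-19593 + (63 - 47)) = √(-19593 + 16) = √(-19577) = I*√19577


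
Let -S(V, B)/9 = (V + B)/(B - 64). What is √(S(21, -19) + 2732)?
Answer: √18822242/83 ≈ 52.271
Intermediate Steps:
S(V, B) = -9*(B + V)/(-64 + B) (S(V, B) = -9*(V + B)/(B - 64) = -9*(B + V)/(-64 + B))
√(S(21, -19) + 2732) = √(9*(-1*(-19) - 1*21)/(-64 - 19) + 2732) = √(9*(19 - 21)/(-83) + 2732) = √(9*(-1/83)*(-2) + 2732) = √(18/83 + 2732) = √(226774/83) = √18822242/83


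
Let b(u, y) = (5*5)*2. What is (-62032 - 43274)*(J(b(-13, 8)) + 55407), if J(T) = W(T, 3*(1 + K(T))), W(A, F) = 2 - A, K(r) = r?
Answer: -5829634854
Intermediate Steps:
b(u, y) = 50 (b(u, y) = 25*2 = 50)
J(T) = 2 - T
(-62032 - 43274)*(J(b(-13, 8)) + 55407) = (-62032 - 43274)*((2 - 1*50) + 55407) = -105306*((2 - 50) + 55407) = -105306*(-48 + 55407) = -105306*55359 = -5829634854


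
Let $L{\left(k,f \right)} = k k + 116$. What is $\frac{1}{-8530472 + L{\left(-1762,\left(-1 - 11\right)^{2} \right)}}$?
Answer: $- \frac{1}{5425712} \approx -1.8431 \cdot 10^{-7}$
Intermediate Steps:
$L{\left(k,f \right)} = 116 + k^{2}$ ($L{\left(k,f \right)} = k^{2} + 116 = 116 + k^{2}$)
$\frac{1}{-8530472 + L{\left(-1762,\left(-1 - 11\right)^{2} \right)}} = \frac{1}{-8530472 + \left(116 + \left(-1762\right)^{2}\right)} = \frac{1}{-8530472 + \left(116 + 3104644\right)} = \frac{1}{-8530472 + 3104760} = \frac{1}{-5425712} = - \frac{1}{5425712}$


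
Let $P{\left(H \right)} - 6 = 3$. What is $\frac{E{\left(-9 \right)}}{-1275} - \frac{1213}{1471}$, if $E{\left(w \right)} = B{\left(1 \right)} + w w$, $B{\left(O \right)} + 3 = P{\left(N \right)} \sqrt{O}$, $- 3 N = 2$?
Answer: $- \frac{558184}{625175} \approx -0.89284$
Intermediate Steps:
$N = - \frac{2}{3}$ ($N = \left(- \frac{1}{3}\right) 2 = - \frac{2}{3} \approx -0.66667$)
$P{\left(H \right)} = 9$ ($P{\left(H \right)} = 6 + 3 = 9$)
$B{\left(O \right)} = -3 + 9 \sqrt{O}$
$E{\left(w \right)} = 6 + w^{2}$ ($E{\left(w \right)} = \left(-3 + 9 \sqrt{1}\right) + w w = \left(-3 + 9 \cdot 1\right) + w^{2} = \left(-3 + 9\right) + w^{2} = 6 + w^{2}$)
$\frac{E{\left(-9 \right)}}{-1275} - \frac{1213}{1471} = \frac{6 + \left(-9\right)^{2}}{-1275} - \frac{1213}{1471} = \left(6 + 81\right) \left(- \frac{1}{1275}\right) - \frac{1213}{1471} = 87 \left(- \frac{1}{1275}\right) - \frac{1213}{1471} = - \frac{29}{425} - \frac{1213}{1471} = - \frac{558184}{625175}$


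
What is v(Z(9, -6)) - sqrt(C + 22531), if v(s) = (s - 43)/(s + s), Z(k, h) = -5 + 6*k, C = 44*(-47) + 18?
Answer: 3/49 - sqrt(20481) ≈ -143.05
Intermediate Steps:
C = -2050 (C = -2068 + 18 = -2050)
v(s) = (-43 + s)/(2*s) (v(s) = (-43 + s)/((2*s)) = (-43 + s)*(1/(2*s)) = (-43 + s)/(2*s))
v(Z(9, -6)) - sqrt(C + 22531) = (-43 + (-5 + 6*9))/(2*(-5 + 6*9)) - sqrt(-2050 + 22531) = (-43 + (-5 + 54))/(2*(-5 + 54)) - sqrt(20481) = (1/2)*(-43 + 49)/49 - sqrt(20481) = (1/2)*(1/49)*6 - sqrt(20481) = 3/49 - sqrt(20481)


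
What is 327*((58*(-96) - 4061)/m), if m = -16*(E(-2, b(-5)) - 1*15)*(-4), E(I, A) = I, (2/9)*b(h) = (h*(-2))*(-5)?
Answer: 3148683/1088 ≈ 2894.0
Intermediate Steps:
b(h) = 45*h (b(h) = 9*((h*(-2))*(-5))/2 = 9*(-2*h*(-5))/2 = 9*(10*h)/2 = 45*h)
m = -1088 (m = -16*(-2 - 1*15)*(-4) = -16*(-2 - 15)*(-4) = -16*(-17)*(-4) = 272*(-4) = -1088)
327*((58*(-96) - 4061)/m) = 327*((58*(-96) - 4061)/(-1088)) = 327*((-5568 - 4061)*(-1/1088)) = 327*(-9629*(-1/1088)) = 327*(9629/1088) = 3148683/1088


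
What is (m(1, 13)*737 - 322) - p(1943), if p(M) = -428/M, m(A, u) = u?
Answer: 17990665/1943 ≈ 9259.2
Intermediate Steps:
(m(1, 13)*737 - 322) - p(1943) = (13*737 - 322) - (-428)/1943 = (9581 - 322) - (-428)/1943 = 9259 - 1*(-428/1943) = 9259 + 428/1943 = 17990665/1943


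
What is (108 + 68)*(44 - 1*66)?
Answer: -3872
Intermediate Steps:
(108 + 68)*(44 - 1*66) = 176*(44 - 66) = 176*(-22) = -3872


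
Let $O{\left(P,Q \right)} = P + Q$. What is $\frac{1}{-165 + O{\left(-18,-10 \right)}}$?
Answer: $- \frac{1}{193} \approx -0.0051813$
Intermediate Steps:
$\frac{1}{-165 + O{\left(-18,-10 \right)}} = \frac{1}{-165 - 28} = \frac{1}{-193} = - \frac{1}{193}$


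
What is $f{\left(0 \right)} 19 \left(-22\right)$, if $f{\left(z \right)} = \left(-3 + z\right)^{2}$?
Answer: $-3762$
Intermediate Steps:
$f{\left(0 \right)} 19 \left(-22\right) = \left(-3 + 0\right)^{2} \cdot 19 \left(-22\right) = \left(-3\right)^{2} \cdot 19 \left(-22\right) = 9 \cdot 19 \left(-22\right) = 171 \left(-22\right) = -3762$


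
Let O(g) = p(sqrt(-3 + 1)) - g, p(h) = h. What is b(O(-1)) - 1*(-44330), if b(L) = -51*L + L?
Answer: 44280 - 50*I*sqrt(2) ≈ 44280.0 - 70.711*I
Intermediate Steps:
O(g) = -g + I*sqrt(2) (O(g) = sqrt(-3 + 1) - g = sqrt(-2) - g = I*sqrt(2) - g = -g + I*sqrt(2))
b(L) = -50*L
b(O(-1)) - 1*(-44330) = -50*(-1*(-1) + I*sqrt(2)) - 1*(-44330) = -50*(1 + I*sqrt(2)) + 44330 = (-50 - 50*I*sqrt(2)) + 44330 = 44280 - 50*I*sqrt(2)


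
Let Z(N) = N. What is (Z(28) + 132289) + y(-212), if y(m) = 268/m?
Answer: 7012734/53 ≈ 1.3232e+5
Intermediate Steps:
(Z(28) + 132289) + y(-212) = (28 + 132289) + 268/(-212) = 132317 + 268*(-1/212) = 132317 - 67/53 = 7012734/53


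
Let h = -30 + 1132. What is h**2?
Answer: 1214404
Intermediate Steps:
h = 1102
h**2 = 1102**2 = 1214404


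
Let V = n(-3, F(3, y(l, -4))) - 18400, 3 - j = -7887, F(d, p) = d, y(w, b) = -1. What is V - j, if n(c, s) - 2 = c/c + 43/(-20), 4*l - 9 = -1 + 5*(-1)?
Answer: -525783/20 ≈ -26289.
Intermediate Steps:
l = 3/4 (l = 9/4 + (-1 + 5*(-1))/4 = 9/4 + (-1 - 5)/4 = 9/4 + (1/4)*(-6) = 9/4 - 3/2 = 3/4 ≈ 0.75000)
n(c, s) = 17/20 (n(c, s) = 2 + (c/c + 43/(-20)) = 2 + (1 + 43*(-1/20)) = 2 + (1 - 43/20) = 2 - 23/20 = 17/20)
j = 7890 (j = 3 - 1*(-7887) = 3 + 7887 = 7890)
V = -367983/20 (V = 17/20 - 18400 = -367983/20 ≈ -18399.)
V - j = -367983/20 - 1*7890 = -367983/20 - 7890 = -525783/20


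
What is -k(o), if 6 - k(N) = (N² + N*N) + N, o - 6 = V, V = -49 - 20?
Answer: 7869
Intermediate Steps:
V = -69
o = -63 (o = 6 - 69 = -63)
k(N) = 6 - N - 2*N² (k(N) = 6 - ((N² + N*N) + N) = 6 - ((N² + N²) + N) = 6 - (2*N² + N) = 6 - (N + 2*N²) = 6 + (-N - 2*N²) = 6 - N - 2*N²)
-k(o) = -(6 - 1*(-63) - 2*(-63)²) = -(6 + 63 - 2*3969) = -(6 + 63 - 7938) = -1*(-7869) = 7869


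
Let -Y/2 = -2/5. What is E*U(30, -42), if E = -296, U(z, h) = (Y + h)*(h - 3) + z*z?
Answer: -815184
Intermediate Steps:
Y = ⅘ (Y = -(-4)/5 = -2*(-⅖) = ⅘ ≈ 0.80000)
U(z, h) = z² + (-3 + h)*(⅘ + h) (U(z, h) = (⅘ + h)*(h - 3) + z*z = (⅘ + h)*(-3 + h) + z² = (-3 + h)*(⅘ + h) + z² = z² + (-3 + h)*(⅘ + h))
E*U(30, -42) = -296*(-12/5 + (-42)² + 30² - 11/5*(-42)) = -296*(-12/5 + 1764 + 900 + 462/5) = -296*2754 = -815184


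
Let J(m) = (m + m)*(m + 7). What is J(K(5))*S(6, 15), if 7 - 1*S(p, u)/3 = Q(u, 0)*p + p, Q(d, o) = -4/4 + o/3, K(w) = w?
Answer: 2520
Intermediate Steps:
Q(d, o) = -1 + o/3 (Q(d, o) = -4*1/4 + o*(1/3) = -1 + o/3)
J(m) = 2*m*(7 + m) (J(m) = (2*m)*(7 + m) = 2*m*(7 + m))
S(p, u) = 21 (S(p, u) = 21 - 3*((-1 + (1/3)*0)*p + p) = 21 - 3*((-1 + 0)*p + p) = 21 - 3*(-p + p) = 21 - 3*0 = 21 + 0 = 21)
J(K(5))*S(6, 15) = (2*5*(7 + 5))*21 = (2*5*12)*21 = 120*21 = 2520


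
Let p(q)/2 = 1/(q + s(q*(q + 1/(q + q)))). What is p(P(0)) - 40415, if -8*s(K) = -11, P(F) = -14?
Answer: -4081931/101 ≈ -40415.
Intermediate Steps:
s(K) = 11/8 (s(K) = -⅛*(-11) = 11/8)
p(q) = 2/(11/8 + q) (p(q) = 2/(q + 11/8) = 2/(11/8 + q))
p(P(0)) - 40415 = 16/(11 + 8*(-14)) - 40415 = 16/(11 - 112) - 40415 = 16/(-101) - 40415 = 16*(-1/101) - 40415 = -16/101 - 40415 = -4081931/101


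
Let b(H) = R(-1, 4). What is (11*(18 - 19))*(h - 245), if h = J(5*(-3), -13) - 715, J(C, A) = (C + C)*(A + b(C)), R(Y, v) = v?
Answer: 7590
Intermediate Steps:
b(H) = 4
J(C, A) = 2*C*(4 + A) (J(C, A) = (C + C)*(A + 4) = (2*C)*(4 + A) = 2*C*(4 + A))
h = -445 (h = 2*(5*(-3))*(4 - 13) - 715 = 2*(-15)*(-9) - 715 = 270 - 715 = -445)
(11*(18 - 19))*(h - 245) = (11*(18 - 19))*(-445 - 245) = (11*(-1))*(-690) = -11*(-690) = 7590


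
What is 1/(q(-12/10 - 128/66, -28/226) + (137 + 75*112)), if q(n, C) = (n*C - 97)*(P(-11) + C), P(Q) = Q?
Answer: 702295/6750242562 ≈ 0.00010404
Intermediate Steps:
q(n, C) = (-97 + C*n)*(-11 + C) (q(n, C) = (n*C - 97)*(-11 + C) = (C*n - 97)*(-11 + C) = (-97 + C*n)*(-11 + C))
1/(q(-12/10 - 128/66, -28/226) + (137 + 75*112)) = 1/((1067 - (-2716)/226 + (-12/10 - 128/66)*(-28/226)² - 11*(-28/226)*(-12/10 - 128/66)) + (137 + 75*112)) = 1/((1067 - (-2716)/226 + (-12*⅒ - 128*1/66)*(-28*1/226)² - 11*(-28*1/226)*(-12*⅒ - 128*1/66)) + (137 + 8400)) = 1/((1067 - 97*(-14/113) + (-6/5 - 64/33)*(-14/113)² - 11*(-14/113)*(-6/5 - 64/33)) + 8537) = 1/((1067 + 1358/113 - 518/165*196/12769 - 11*(-14/113)*(-518/165)) + 8537) = 1/((1067 + 1358/113 - 101528/2106885 - 7252/1695) + 8537) = 1/(754750147/702295 + 8537) = 1/(6750242562/702295) = 702295/6750242562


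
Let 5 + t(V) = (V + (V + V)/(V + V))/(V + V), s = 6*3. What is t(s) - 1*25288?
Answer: -910529/36 ≈ -25292.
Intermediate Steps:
s = 18
t(V) = -5 + (1 + V)/(2*V) (t(V) = -5 + (V + (V + V)/(V + V))/(V + V) = -5 + (V + (2*V)/((2*V)))/((2*V)) = -5 + (V + (2*V)*(1/(2*V)))*(1/(2*V)) = -5 + (V + 1)*(1/(2*V)) = -5 + (1 + V)*(1/(2*V)) = -5 + (1 + V)/(2*V))
t(s) - 1*25288 = (1/2)*(1 - 9*18)/18 - 1*25288 = (1/2)*(1/18)*(1 - 162) - 25288 = (1/2)*(1/18)*(-161) - 25288 = -161/36 - 25288 = -910529/36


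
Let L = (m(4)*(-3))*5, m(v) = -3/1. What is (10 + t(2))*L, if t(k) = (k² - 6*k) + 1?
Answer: 135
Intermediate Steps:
m(v) = -3 (m(v) = -3*1 = -3)
t(k) = 1 + k² - 6*k
L = 45 (L = -3*(-3)*5 = 9*5 = 45)
(10 + t(2))*L = (10 + (1 + 2² - 6*2))*45 = (10 + (1 + 4 - 12))*45 = (10 - 7)*45 = 3*45 = 135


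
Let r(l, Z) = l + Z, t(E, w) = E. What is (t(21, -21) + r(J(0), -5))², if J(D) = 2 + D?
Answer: 324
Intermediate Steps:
r(l, Z) = Z + l
(t(21, -21) + r(J(0), -5))² = (21 + (-5 + (2 + 0)))² = (21 + (-5 + 2))² = (21 - 3)² = 18² = 324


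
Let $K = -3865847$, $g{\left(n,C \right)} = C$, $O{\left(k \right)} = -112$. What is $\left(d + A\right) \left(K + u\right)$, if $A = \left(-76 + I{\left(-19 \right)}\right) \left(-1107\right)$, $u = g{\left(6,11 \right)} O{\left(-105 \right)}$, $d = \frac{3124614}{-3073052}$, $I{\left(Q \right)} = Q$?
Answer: $- \frac{624870446454125157}{1536526} \approx -4.0668 \cdot 10^{11}$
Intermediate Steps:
$d = - \frac{1562307}{1536526}$ ($d = 3124614 \left(- \frac{1}{3073052}\right) = - \frac{1562307}{1536526} \approx -1.0168$)
$u = -1232$ ($u = 11 \left(-112\right) = -1232$)
$A = 105165$ ($A = \left(-76 - 19\right) \left(-1107\right) = \left(-95\right) \left(-1107\right) = 105165$)
$\left(d + A\right) \left(K + u\right) = \left(- \frac{1562307}{1536526} + 105165\right) \left(-3865847 - 1232\right) = \frac{161587194483}{1536526} \left(-3867079\right) = - \frac{624870446454125157}{1536526}$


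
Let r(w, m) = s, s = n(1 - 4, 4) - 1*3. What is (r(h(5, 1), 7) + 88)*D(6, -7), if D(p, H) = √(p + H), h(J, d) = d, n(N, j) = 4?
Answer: 89*I ≈ 89.0*I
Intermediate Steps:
s = 1 (s = 4 - 1*3 = 4 - 3 = 1)
D(p, H) = √(H + p)
r(w, m) = 1
(r(h(5, 1), 7) + 88)*D(6, -7) = (1 + 88)*√(-7 + 6) = 89*√(-1) = 89*I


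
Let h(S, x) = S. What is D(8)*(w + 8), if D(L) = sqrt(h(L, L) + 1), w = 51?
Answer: 177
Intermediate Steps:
D(L) = sqrt(1 + L) (D(L) = sqrt(L + 1) = sqrt(1 + L))
D(8)*(w + 8) = sqrt(1 + 8)*(51 + 8) = sqrt(9)*59 = 3*59 = 177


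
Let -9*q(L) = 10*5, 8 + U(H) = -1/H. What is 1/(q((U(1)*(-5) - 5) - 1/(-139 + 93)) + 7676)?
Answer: 9/69034 ≈ 0.00013037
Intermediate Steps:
U(H) = -8 - 1/H
q(L) = -50/9 (q(L) = -10*5/9 = -⅑*50 = -50/9)
1/(q((U(1)*(-5) - 5) - 1/(-139 + 93)) + 7676) = 1/(-50/9 + 7676) = 1/(69034/9) = 9/69034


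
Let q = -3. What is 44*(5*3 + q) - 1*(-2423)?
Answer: 2951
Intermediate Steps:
44*(5*3 + q) - 1*(-2423) = 44*(5*3 - 3) - 1*(-2423) = 44*(15 - 3) + 2423 = 44*12 + 2423 = 528 + 2423 = 2951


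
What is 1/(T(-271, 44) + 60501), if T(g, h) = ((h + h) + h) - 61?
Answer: 1/60572 ≈ 1.6509e-5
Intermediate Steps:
T(g, h) = -61 + 3*h (T(g, h) = (2*h + h) - 61 = 3*h - 61 = -61 + 3*h)
1/(T(-271, 44) + 60501) = 1/((-61 + 3*44) + 60501) = 1/((-61 + 132) + 60501) = 1/(71 + 60501) = 1/60572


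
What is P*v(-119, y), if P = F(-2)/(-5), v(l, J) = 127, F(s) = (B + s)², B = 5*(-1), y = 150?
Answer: -6223/5 ≈ -1244.6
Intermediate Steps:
B = -5
F(s) = (-5 + s)²
P = -49/5 (P = (-5 - 2)²/(-5) = (-7)²*(-⅕) = 49*(-⅕) = -49/5 ≈ -9.8000)
P*v(-119, y) = -49/5*127 = -6223/5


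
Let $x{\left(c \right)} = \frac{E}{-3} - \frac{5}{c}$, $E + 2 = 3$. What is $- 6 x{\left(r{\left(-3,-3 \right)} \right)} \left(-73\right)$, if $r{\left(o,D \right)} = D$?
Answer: $584$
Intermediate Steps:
$E = 1$ ($E = -2 + 3 = 1$)
$x{\left(c \right)} = - \frac{1}{3} - \frac{5}{c}$ ($x{\left(c \right)} = 1 \frac{1}{-3} - \frac{5}{c} = 1 \left(- \frac{1}{3}\right) - \frac{5}{c} = - \frac{1}{3} - \frac{5}{c}$)
$- 6 x{\left(r{\left(-3,-3 \right)} \right)} \left(-73\right) = - 6 \frac{-15 - -3}{3 \left(-3\right)} \left(-73\right) = - 6 \cdot \frac{1}{3} \left(- \frac{1}{3}\right) \left(-15 + 3\right) \left(-73\right) = - 6 \cdot \frac{1}{3} \left(- \frac{1}{3}\right) \left(-12\right) \left(-73\right) = \left(-6\right) \frac{4}{3} \left(-73\right) = \left(-8\right) \left(-73\right) = 584$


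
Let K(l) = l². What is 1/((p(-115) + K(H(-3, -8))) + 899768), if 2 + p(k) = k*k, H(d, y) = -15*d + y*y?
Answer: 1/924872 ≈ 1.0812e-6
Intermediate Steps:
H(d, y) = y² - 15*d (H(d, y) = -15*d + y² = y² - 15*d)
p(k) = -2 + k² (p(k) = -2 + k*k = -2 + k²)
1/((p(-115) + K(H(-3, -8))) + 899768) = 1/(((-2 + (-115)²) + ((-8)² - 15*(-3))²) + 899768) = 1/(((-2 + 13225) + (64 + 45)²) + 899768) = 1/((13223 + 109²) + 899768) = 1/((13223 + 11881) + 899768) = 1/(25104 + 899768) = 1/924872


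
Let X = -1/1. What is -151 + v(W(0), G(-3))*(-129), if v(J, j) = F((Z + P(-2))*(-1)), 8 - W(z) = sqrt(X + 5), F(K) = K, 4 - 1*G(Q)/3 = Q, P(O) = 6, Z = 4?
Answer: 1139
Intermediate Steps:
X = -1 (X = -1*1 = -1)
G(Q) = 12 - 3*Q
W(z) = 6 (W(z) = 8 - sqrt(-1 + 5) = 8 - sqrt(4) = 8 - 1*2 = 8 - 2 = 6)
v(J, j) = -10 (v(J, j) = (4 + 6)*(-1) = 10*(-1) = -10)
-151 + v(W(0), G(-3))*(-129) = -151 - 10*(-129) = -151 + 1290 = 1139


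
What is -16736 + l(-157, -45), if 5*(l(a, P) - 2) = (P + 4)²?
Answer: -81989/5 ≈ -16398.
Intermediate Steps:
l(a, P) = 2 + (4 + P)²/5 (l(a, P) = 2 + (P + 4)²/5 = 2 + (4 + P)²/5)
-16736 + l(-157, -45) = -16736 + (2 + (4 - 45)²/5) = -16736 + (2 + (⅕)*(-41)²) = -16736 + (2 + (⅕)*1681) = -16736 + (2 + 1681/5) = -16736 + 1691/5 = -81989/5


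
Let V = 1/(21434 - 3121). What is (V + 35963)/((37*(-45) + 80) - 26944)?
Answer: -658590420/522451577 ≈ -1.2606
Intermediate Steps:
V = 1/18313 ≈ 5.4606e-5
(V + 35963)/((37*(-45) + 80) - 26944) = (1/18313 + 35963)/((37*(-45) + 80) - 26944) = 658590420/(18313*((-1665 + 80) - 26944)) = 658590420/(18313*(-1585 - 26944)) = (658590420/18313)/(-28529) = (658590420/18313)*(-1/28529) = -658590420/522451577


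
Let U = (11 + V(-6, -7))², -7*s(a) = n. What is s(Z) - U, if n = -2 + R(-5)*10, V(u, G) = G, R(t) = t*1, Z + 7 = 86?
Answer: -60/7 ≈ -8.5714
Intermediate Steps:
Z = 79 (Z = -7 + 86 = 79)
R(t) = t
n = -52 (n = -2 - 5*10 = -2 - 50 = -52)
s(a) = 52/7 (s(a) = -⅐*(-52) = 52/7)
U = 16 (U = (11 - 7)² = 4² = 16)
s(Z) - U = 52/7 - 1*16 = 52/7 - 16 = -60/7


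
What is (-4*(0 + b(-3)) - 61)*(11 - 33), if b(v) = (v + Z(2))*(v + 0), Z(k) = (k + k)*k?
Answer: 22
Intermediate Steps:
Z(k) = 2*k² (Z(k) = (2*k)*k = 2*k²)
b(v) = v*(8 + v) (b(v) = (v + 2*2²)*(v + 0) = (v + 2*4)*v = (v + 8)*v = (8 + v)*v = v*(8 + v))
(-4*(0 + b(-3)) - 61)*(11 - 33) = (-4*(0 - 3*(8 - 3)) - 61)*(11 - 33) = (-4*(0 - 3*5) - 61)*(-22) = (-4*(0 - 15) - 61)*(-22) = (-4*(-15) - 61)*(-22) = (60 - 61)*(-22) = -1*(-22) = 22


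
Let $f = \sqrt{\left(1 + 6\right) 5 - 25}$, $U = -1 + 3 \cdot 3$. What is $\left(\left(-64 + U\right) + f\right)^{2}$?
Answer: $\left(-56 + \sqrt{10}\right)^{2} \approx 2791.8$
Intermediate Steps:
$U = 8$ ($U = -1 + 9 = 8$)
$f = \sqrt{10}$ ($f = \sqrt{7 \cdot 5 - 25} = \sqrt{35 - 25} = \sqrt{10} \approx 3.1623$)
$\left(\left(-64 + U\right) + f\right)^{2} = \left(\left(-64 + 8\right) + \sqrt{10}\right)^{2} = \left(-56 + \sqrt{10}\right)^{2}$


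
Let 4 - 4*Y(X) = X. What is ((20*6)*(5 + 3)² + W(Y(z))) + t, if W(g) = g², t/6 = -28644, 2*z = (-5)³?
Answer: -10490087/64 ≈ -1.6391e+5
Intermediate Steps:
z = -125/2 (z = (½)*(-5)³ = (½)*(-125) = -125/2 ≈ -62.500)
Y(X) = 1 - X/4
t = -171864 (t = 6*(-28644) = -171864)
((20*6)*(5 + 3)² + W(Y(z))) + t = ((20*6)*(5 + 3)² + (1 - ¼*(-125/2))²) - 171864 = (120*8² + (1 + 125/8)²) - 171864 = (120*64 + (133/8)²) - 171864 = (7680 + 17689/64) - 171864 = 509209/64 - 171864 = -10490087/64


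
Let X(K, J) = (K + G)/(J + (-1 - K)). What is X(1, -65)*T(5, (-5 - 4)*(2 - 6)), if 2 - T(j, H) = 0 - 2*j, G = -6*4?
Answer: 276/67 ≈ 4.1194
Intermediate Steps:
G = -24
X(K, J) = (-24 + K)/(-1 + J - K) (X(K, J) = (K - 24)/(J + (-1 - K)) = (-24 + K)/(-1 + J - K))
T(j, H) = 2 + 2*j (T(j, H) = 2 - (0 - 2*j) = 2 - (-2)*j = 2 + 2*j)
X(1, -65)*T(5, (-5 - 4)*(2 - 6)) = ((24 - 1*1)/(1 + 1 - 1*(-65)))*(2 + 2*5) = ((24 - 1)/(1 + 1 + 65))*(2 + 10) = (23/67)*12 = 276/67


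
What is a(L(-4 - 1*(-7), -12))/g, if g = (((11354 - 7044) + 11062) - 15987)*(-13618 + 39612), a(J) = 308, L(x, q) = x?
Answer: -154/7993155 ≈ -1.9266e-5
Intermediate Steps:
g = -15986310 (g = ((4310 + 11062) - 15987)*25994 = (15372 - 15987)*25994 = -615*25994 = -15986310)
a(L(-4 - 1*(-7), -12))/g = 308/(-15986310) = 308*(-1/15986310) = -154/7993155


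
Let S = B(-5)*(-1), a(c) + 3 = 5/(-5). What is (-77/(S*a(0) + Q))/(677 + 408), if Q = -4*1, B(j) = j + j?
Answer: 1/620 ≈ 0.0016129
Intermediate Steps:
B(j) = 2*j
a(c) = -4 (a(c) = -3 + 5/(-5) = -3 + 5*(-1/5) = -3 - 1 = -4)
S = 10 (S = (2*(-5))*(-1) = -10*(-1) = 10)
Q = -4
(-77/(S*a(0) + Q))/(677 + 408) = (-77/(10*(-4) - 4))/(677 + 408) = (-77/(-40 - 4))/1085 = (-77/(-44))/1085 = (-77*(-1/44))/1085 = (1/1085)*(7/4) = 1/620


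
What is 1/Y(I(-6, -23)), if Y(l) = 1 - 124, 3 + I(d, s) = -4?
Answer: -1/123 ≈ -0.0081301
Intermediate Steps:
I(d, s) = -7 (I(d, s) = -3 - 4 = -7)
Y(l) = -123
1/Y(I(-6, -23)) = 1/(-123) = -1/123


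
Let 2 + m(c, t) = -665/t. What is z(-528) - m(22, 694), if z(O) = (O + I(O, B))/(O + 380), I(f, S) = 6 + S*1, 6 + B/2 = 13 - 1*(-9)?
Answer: 80488/12839 ≈ 6.2690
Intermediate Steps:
B = 32 (B = -12 + 2*(13 - 1*(-9)) = -12 + 2*(13 + 9) = -12 + 2*22 = -12 + 44 = 32)
m(c, t) = -2 - 665/t
I(f, S) = 6 + S
z(O) = (38 + O)/(380 + O) (z(O) = (O + (6 + 32))/(O + 380) = (O + 38)/(380 + O) = (38 + O)/(380 + O))
z(-528) - m(22, 694) = (38 - 528)/(380 - 528) - (-2 - 665/694) = -490/(-148) - (-2 - 665*1/694) = -1/148*(-490) - (-2 - 665/694) = 245/74 - 1*(-2053/694) = 245/74 + 2053/694 = 80488/12839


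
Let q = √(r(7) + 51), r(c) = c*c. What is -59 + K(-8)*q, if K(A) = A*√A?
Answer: -59 - 160*I*√2 ≈ -59.0 - 226.27*I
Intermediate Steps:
r(c) = c²
K(A) = A^(3/2)
q = 10 (q = √(7² + 51) = √(49 + 51) = √100 = 10)
-59 + K(-8)*q = -59 + (-8)^(3/2)*10 = -59 - 16*I*√2*10 = -59 - 160*I*√2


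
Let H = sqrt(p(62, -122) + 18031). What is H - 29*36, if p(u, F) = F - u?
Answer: -1044 + 3*sqrt(1983) ≈ -910.41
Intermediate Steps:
H = 3*sqrt(1983) (H = sqrt((-122 - 1*62) + 18031) = sqrt((-122 - 62) + 18031) = sqrt(-184 + 18031) = sqrt(17847) = 3*sqrt(1983) ≈ 133.59)
H - 29*36 = 3*sqrt(1983) - 29*36 = 3*sqrt(1983) - 1044 = -1044 + 3*sqrt(1983)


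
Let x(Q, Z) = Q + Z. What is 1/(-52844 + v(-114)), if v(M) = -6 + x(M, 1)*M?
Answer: -1/39968 ≈ -2.5020e-5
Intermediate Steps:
v(M) = -6 + M*(1 + M) (v(M) = -6 + (M + 1)*M = -6 + (1 + M)*M = -6 + M*(1 + M))
1/(-52844 + v(-114)) = 1/(-52844 + (-6 - 114*(1 - 114))) = 1/(-52844 + (-6 - 114*(-113))) = 1/(-52844 + (-6 + 12882)) = 1/(-52844 + 12876) = 1/(-39968) = -1/39968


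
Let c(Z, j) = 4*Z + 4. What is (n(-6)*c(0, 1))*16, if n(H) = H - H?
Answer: 0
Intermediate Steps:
n(H) = 0
c(Z, j) = 4 + 4*Z
(n(-6)*c(0, 1))*16 = (0*(4 + 4*0))*16 = (0*(4 + 0))*16 = (0*4)*16 = 0*16 = 0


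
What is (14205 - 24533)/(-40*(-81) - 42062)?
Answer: 5164/19411 ≈ 0.26603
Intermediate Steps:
(14205 - 24533)/(-40*(-81) - 42062) = -10328/(3240 - 42062) = -10328/(-38822) = -10328*(-1/38822) = 5164/19411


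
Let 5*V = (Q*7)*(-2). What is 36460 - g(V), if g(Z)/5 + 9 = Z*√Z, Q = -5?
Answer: 36505 - 70*√14 ≈ 36243.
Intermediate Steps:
V = 14 (V = (-5*7*(-2))/5 = (-35*(-2))/5 = (⅕)*70 = 14)
g(Z) = -45 + 5*Z^(3/2) (g(Z) = -45 + 5*(Z*√Z) = -45 + 5*Z^(3/2))
36460 - g(V) = 36460 - (-45 + 5*14^(3/2)) = 36460 - (-45 + 5*(14*√14)) = 36460 - (-45 + 70*√14) = 36460 + (45 - 70*√14) = 36505 - 70*√14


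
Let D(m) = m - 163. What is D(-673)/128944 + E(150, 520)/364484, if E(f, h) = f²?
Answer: 162283211/2937376556 ≈ 0.055248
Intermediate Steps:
D(m) = -163 + m
D(-673)/128944 + E(150, 520)/364484 = (-163 - 673)/128944 + 150²/364484 = -836*1/128944 + 22500*(1/364484) = -209/32236 + 5625/91121 = 162283211/2937376556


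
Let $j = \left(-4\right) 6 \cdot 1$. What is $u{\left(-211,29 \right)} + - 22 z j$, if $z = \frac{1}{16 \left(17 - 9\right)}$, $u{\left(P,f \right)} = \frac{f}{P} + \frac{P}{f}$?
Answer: $- \frac{160969}{48952} \approx -3.2883$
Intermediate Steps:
$j = -24$ ($j = \left(-24\right) 1 = -24$)
$u{\left(P,f \right)} = \frac{P}{f} + \frac{f}{P}$
$z = \frac{1}{128}$ ($z = \frac{1}{16 \cdot 8} = \frac{1}{16} \cdot \frac{1}{8} = \frac{1}{128} \approx 0.0078125$)
$u{\left(-211,29 \right)} + - 22 z j = \left(- \frac{211}{29} + \frac{29}{-211}\right) + \left(-22\right) \frac{1}{128} \left(-24\right) = \left(\left(-211\right) \frac{1}{29} + 29 \left(- \frac{1}{211}\right)\right) - - \frac{33}{8} = \left(- \frac{211}{29} - \frac{29}{211}\right) + \frac{33}{8} = - \frac{45362}{6119} + \frac{33}{8} = - \frac{160969}{48952}$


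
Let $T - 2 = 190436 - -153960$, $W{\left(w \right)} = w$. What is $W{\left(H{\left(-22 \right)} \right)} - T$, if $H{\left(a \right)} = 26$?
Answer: $-344372$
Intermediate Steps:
$T = 344398$ ($T = 2 + \left(190436 - -153960\right) = 2 + \left(190436 + 153960\right) = 2 + 344396 = 344398$)
$W{\left(H{\left(-22 \right)} \right)} - T = 26 - 344398 = -344372$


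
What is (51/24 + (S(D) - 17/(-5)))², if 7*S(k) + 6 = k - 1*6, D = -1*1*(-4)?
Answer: 1505529/78400 ≈ 19.203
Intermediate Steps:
D = 4 (D = -1*(-4) = 4)
S(k) = -12/7 + k/7 (S(k) = -6/7 + (k - 1*6)/7 = -6/7 + (k - 6)/7 = -6/7 + (-6 + k)/7 = -6/7 + (-6/7 + k/7) = -12/7 + k/7)
(51/24 + (S(D) - 17/(-5)))² = (51/24 + ((-12/7 + (⅐)*4) - 17/(-5)))² = (51*(1/24) + ((-12/7 + 4/7) - 17*(-1)/5))² = (17/8 + (-8/7 - 1*(-17/5)))² = (17/8 + (-8/7 + 17/5))² = (17/8 + 79/35)² = (1227/280)² = 1505529/78400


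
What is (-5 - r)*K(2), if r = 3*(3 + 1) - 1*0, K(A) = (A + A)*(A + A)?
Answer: -272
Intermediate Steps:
K(A) = 4*A² (K(A) = (2*A)*(2*A) = 4*A²)
r = 12 (r = 3*4 + 0 = 12 + 0 = 12)
(-5 - r)*K(2) = (-5 - 1*12)*(4*2²) = (-5 - 12)*(4*4) = -17*16 = -272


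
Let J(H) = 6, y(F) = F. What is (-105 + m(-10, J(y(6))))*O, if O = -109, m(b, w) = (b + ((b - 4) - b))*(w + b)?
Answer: 5341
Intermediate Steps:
m(b, w) = (-4 + b)*(b + w) (m(b, w) = (b + ((-4 + b) - b))*(b + w) = (b - 4)*(b + w) = (-4 + b)*(b + w))
(-105 + m(-10, J(y(6))))*O = (-105 + ((-10)² - 4*(-10) - 4*6 - 10*6))*(-109) = (-105 + (100 + 40 - 24 - 60))*(-109) = (-105 + 56)*(-109) = -49*(-109) = 5341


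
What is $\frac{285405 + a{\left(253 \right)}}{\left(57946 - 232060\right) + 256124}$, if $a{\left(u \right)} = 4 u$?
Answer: $\frac{286417}{82010} \approx 3.4925$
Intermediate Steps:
$\frac{285405 + a{\left(253 \right)}}{\left(57946 - 232060\right) + 256124} = \frac{285405 + 4 \cdot 253}{\left(57946 - 232060\right) + 256124} = \frac{285405 + 1012}{\left(57946 - 232060\right) + 256124} = \frac{286417}{-174114 + 256124} = \frac{286417}{82010}$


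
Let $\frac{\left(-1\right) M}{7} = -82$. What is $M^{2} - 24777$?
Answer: $304699$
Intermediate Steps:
$M = 574$ ($M = \left(-7\right) \left(-82\right) = 574$)
$M^{2} - 24777 = 574^{2} - 24777 = 329476 - 24777 = 304699$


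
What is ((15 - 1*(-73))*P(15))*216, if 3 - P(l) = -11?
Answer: 266112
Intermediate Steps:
P(l) = 14 (P(l) = 3 - 1*(-11) = 3 + 11 = 14)
((15 - 1*(-73))*P(15))*216 = ((15 - 1*(-73))*14)*216 = ((15 + 73)*14)*216 = (88*14)*216 = 1232*216 = 266112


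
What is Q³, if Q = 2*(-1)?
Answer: -8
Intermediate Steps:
Q = -2
Q³ = (-2)³ = -8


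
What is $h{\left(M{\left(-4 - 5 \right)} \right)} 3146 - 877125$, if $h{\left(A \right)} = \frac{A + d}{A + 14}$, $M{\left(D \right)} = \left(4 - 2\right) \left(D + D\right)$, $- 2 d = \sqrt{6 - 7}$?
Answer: $-871977 + \frac{143 i}{2} \approx -8.7198 \cdot 10^{5} + 71.5 i$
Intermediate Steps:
$d = - \frac{i}{2}$ ($d = - \frac{\sqrt{6 - 7}}{2} = - \frac{\sqrt{-1}}{2} = - \frac{i}{2} \approx - 0.5 i$)
$M{\left(D \right)} = 4 D$ ($M{\left(D \right)} = 2 \cdot 2 D = 4 D$)
$h{\left(A \right)} = \frac{A - \frac{i}{2}}{14 + A}$ ($h{\left(A \right)} = \frac{A - \frac{i}{2}}{A + 14} = \frac{A - \frac{i}{2}}{14 + A}$)
$h{\left(M{\left(-4 - 5 \right)} \right)} 3146 - 877125 = \frac{4 \left(-4 - 5\right) - \frac{i}{2}}{14 + 4 \left(-4 - 5\right)} 3146 - 877125 = \frac{4 \left(-9\right) - \frac{i}{2}}{14 + 4 \left(-9\right)} 3146 - 877125 = \frac{-36 - \frac{i}{2}}{14 - 36} \cdot 3146 - 877125 = \frac{-36 - \frac{i}{2}}{-22} \cdot 3146 - 877125 = - \frac{-36 - \frac{i}{2}}{22} \cdot 3146 - 877125 = \left(\frac{18}{11} + \frac{i}{44}\right) 3146 - 877125 = \left(5148 + \frac{143 i}{2}\right) - 877125 = -871977 + \frac{143 i}{2}$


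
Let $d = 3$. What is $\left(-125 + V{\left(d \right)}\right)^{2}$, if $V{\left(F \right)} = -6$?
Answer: $17161$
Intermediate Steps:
$\left(-125 + V{\left(d \right)}\right)^{2} = \left(-125 - 6\right)^{2} = \left(-131\right)^{2} = 17161$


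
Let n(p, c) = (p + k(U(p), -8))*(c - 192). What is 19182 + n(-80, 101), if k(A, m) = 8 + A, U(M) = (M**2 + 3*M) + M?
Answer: -527546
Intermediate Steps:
U(M) = M**2 + 4*M
n(p, c) = (-192 + c)*(8 + p + p*(4 + p)) (n(p, c) = (p + (8 + p*(4 + p)))*(c - 192) = (8 + p + p*(4 + p))*(-192 + c) = (-192 + c)*(8 + p + p*(4 + p)))
19182 + n(-80, 101) = 19182 + (-1536 - 192*(-80) + 101*(-80) + 101*(8 - 80*(4 - 80)) - 192*(-80)*(4 - 80)) = 19182 + (-1536 + 15360 - 8080 + 101*(8 - 80*(-76)) - 192*(-80)*(-76)) = 19182 + (-1536 + 15360 - 8080 + 101*(8 + 6080) - 1167360) = 19182 + (-1536 + 15360 - 8080 + 101*6088 - 1167360) = 19182 + (-1536 + 15360 - 8080 + 614888 - 1167360) = 19182 - 546728 = -527546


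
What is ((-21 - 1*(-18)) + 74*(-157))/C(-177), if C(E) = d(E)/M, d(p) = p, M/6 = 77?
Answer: 1789634/59 ≈ 30333.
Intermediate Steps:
M = 462 (M = 6*77 = 462)
C(E) = E/462
((-21 - 1*(-18)) + 74*(-157))/C(-177) = ((-21 - 1*(-18)) + 74*(-157))/(((1/462)*(-177))) = ((-21 + 18) - 11618)/(-59/154) = (-3 - 11618)*(-154/59) = -11621*(-154/59) = 1789634/59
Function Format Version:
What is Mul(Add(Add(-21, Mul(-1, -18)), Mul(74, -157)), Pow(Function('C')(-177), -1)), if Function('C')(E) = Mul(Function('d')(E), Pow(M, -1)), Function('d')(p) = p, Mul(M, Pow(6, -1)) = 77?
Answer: Rational(1789634, 59) ≈ 30333.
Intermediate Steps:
M = 462 (M = Mul(6, 77) = 462)
Function('C')(E) = Mul(Rational(1, 462), E) (Function('C')(E) = Mul(E, Pow(462, -1)) = Mul(E, Rational(1, 462)) = Mul(Rational(1, 462), E))
Mul(Add(Add(-21, Mul(-1, -18)), Mul(74, -157)), Pow(Function('C')(-177), -1)) = Mul(Add(Add(-21, Mul(-1, -18)), Mul(74, -157)), Pow(Mul(Rational(1, 462), -177), -1)) = Mul(Add(Add(-21, 18), -11618), Pow(Rational(-59, 154), -1)) = Mul(Add(-3, -11618), Rational(-154, 59)) = Mul(-11621, Rational(-154, 59)) = Rational(1789634, 59)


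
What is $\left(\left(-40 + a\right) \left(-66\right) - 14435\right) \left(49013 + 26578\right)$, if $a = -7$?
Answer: $-856672803$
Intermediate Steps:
$\left(\left(-40 + a\right) \left(-66\right) - 14435\right) \left(49013 + 26578\right) = \left(\left(-40 - 7\right) \left(-66\right) - 14435\right) \left(49013 + 26578\right) = \left(\left(-47\right) \left(-66\right) - 14435\right) 75591 = \left(3102 - 14435\right) 75591 = \left(-11333\right) 75591 = -856672803$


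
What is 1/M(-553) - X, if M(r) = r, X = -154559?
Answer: 85471126/553 ≈ 1.5456e+5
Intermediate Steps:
1/M(-553) - X = 1/(-553) - 1*(-154559) = -1/553 + 154559 = 85471126/553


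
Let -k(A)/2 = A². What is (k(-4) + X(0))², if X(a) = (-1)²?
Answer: 961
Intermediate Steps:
X(a) = 1
k(A) = -2*A²
(k(-4) + X(0))² = (-2*(-4)² + 1)² = (-2*16 + 1)² = (-32 + 1)² = (-31)² = 961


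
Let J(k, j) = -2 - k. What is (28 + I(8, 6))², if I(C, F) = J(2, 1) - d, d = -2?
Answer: 676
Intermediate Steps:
I(C, F) = -2 (I(C, F) = (-2 - 1*2) - 1*(-2) = (-2 - 2) + 2 = -4 + 2 = -2)
(28 + I(8, 6))² = (28 - 2)² = 26² = 676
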